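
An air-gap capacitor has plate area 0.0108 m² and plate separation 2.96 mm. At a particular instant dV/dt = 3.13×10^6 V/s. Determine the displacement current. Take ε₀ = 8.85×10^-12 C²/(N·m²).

E = V/d so dE/dt = (dV/dt)/d = 1.057×10^9 V/(m·s), and I_d = ε₀ A dE/dt = (8.85×10^-12)(0.0108)(1.057×10^9) = 1.01×10^-4 A.

1.01×10^-4 A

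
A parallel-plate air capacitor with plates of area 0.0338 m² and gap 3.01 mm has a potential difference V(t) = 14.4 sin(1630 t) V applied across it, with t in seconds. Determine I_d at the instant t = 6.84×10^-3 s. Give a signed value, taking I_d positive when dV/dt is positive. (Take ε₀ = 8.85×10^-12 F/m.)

dE/dt = (V₀ω/d)·cos(ωt) with ωt = 11.1492 rad: (14.4)(1630)(0.1530)/(3.01×10^-3) = 1.193×10^6 V/(m·s).
I_d = ε₀ A dE/dt = (8.85×10^-12)(0.0338)(1.193×10^6) = 3.57×10^-7 A.

3.57×10^-7 A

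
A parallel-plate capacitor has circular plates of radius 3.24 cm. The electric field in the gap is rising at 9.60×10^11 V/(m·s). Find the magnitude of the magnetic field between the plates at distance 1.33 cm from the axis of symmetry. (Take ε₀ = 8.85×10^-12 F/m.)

7.10×10^-8 T

Through the whole plate area (πR² = 3.298×10^-3 m²), I_d = ε₀ πR² dE/dt = 0.02802 A.
For r < R the Ampère–Maxwell law gives B(2πr) = μ₀ I_d (r²/R²), so B = μ₀ I_d r/(2πR²) = (4π×10^-7)(0.02802)(0.0133)/(2π·0.0324²) = 7.10×10^-8 T.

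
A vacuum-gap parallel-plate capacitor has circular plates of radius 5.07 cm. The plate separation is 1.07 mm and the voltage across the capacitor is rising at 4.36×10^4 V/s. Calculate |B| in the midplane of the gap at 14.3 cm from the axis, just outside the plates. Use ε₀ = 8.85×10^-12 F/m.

4.07×10^-12 T

With E = V/d, dE/dt = 4.075×10^7 V/(m·s) and πR² = 8.075×10^-3 m², giving I_d = ε₀ πR² dE/dt = 2.912×10^-6 A.
Outside the plates the loop encloses all of I_d, so B·2πr = μ₀ I_d and B = 4.07×10^-12 T.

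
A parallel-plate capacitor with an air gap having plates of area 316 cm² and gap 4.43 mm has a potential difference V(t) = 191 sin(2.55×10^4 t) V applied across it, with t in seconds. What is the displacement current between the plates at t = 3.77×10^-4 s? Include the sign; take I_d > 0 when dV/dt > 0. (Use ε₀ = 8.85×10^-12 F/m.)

-3.02×10^-4 A

dV/dt = (191)(2.55×10^4)·cos(9.6135) = -4.784×10^6 V/s.
I_d = C dV/dt with C = ε₀A/d = (8.85×10^-12)(0.0316)/(4.43×10^-3) = 6.313×10^-11 F, so I_d = (6.313×10^-11)(-4.784×10^6) = -3.02×10^-4 A.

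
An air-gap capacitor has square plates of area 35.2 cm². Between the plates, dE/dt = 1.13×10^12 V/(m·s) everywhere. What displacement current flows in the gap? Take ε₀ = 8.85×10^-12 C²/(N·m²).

I_d = ε₀ A (dE/dt) = (8.85×10^-12)(3.52×10^-3 m²)(1.13×10^12) = 0.0352 A.

0.0352 A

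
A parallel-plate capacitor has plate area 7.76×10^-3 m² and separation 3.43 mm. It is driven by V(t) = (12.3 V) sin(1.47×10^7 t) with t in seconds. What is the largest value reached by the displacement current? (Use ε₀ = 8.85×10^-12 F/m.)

3.62×10^-3 A

(dE/dt)_max = V₀ω/d = 5.271×10^10 V/(m·s); ω = 1.47×10^7 rad/s.
I_d,max = ε₀ A (dE/dt)_max = (8.85×10^-12)(7.76×10^-3)(5.271×10^10) = 3.62×10^-3 A.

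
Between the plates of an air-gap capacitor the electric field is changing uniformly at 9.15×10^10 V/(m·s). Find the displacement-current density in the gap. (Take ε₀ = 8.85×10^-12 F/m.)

0.810 A/m²

J_d = ε₀ ∂E/∂t, so J_d = 0.810 A/m².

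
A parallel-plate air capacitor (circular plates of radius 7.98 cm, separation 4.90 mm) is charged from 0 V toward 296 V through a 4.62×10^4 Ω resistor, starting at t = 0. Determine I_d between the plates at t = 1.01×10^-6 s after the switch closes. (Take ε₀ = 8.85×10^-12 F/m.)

3.50×10^-3 A

C = ε₀A/d = (8.85×10^-12)(0.02001)/(4.90×10^-3) = 3.614×10^-11 F and τ = RC = 1.670×10^-6 s. I_d in the gap equals the RC charging current.
I_d(t) = (V₀/R) e^(−t/τ) = 6.407×10^-3 · e^(−0.6048) = 3.50×10^-3 A.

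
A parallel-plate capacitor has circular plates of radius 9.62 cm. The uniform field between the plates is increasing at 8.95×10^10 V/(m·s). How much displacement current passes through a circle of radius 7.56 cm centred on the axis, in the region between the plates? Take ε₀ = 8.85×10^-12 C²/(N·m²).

I_d = ε₀ dΦ_E/dt = ε₀ πR² (dE/dt) = (8.85×10^-12)(0.02907)(8.95×10^10) = 0.02303 A through the full plate area.
Through an area πr² the displacement current is I_d·(πr²/πR²) = I_d (r/R)² = 0.0142 A.

0.0142 A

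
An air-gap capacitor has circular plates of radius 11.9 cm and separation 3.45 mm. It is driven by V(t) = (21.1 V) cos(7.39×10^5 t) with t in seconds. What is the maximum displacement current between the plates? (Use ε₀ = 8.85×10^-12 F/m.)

C = ε₀A/d = (8.85×10^-12)(0.04449)/(3.45×10^-3) = 1.141×10^-10 F; ω = 7.39×10^5 rad/s.
I_d = C dV/dt, so |I_d|_max = C V₀ ω = (1.141×10^-10)(21.1)(7.39×10^5) = 1.78×10^-3 A.

1.78×10^-3 A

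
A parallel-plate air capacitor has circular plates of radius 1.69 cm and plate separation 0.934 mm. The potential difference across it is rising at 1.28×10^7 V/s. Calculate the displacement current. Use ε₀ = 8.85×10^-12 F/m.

1.09×10^-4 A

The field between the plates is E = V/d, so dE/dt = (1.28×10^7)/(9.34×10^-4 m) = 1.370×10^10 V/(m·s).
I_d = ε₀ A (dE/dt) = (8.85×10^-12)(8.973×10^-4)(1.370×10^10) = 1.09×10^-4 A.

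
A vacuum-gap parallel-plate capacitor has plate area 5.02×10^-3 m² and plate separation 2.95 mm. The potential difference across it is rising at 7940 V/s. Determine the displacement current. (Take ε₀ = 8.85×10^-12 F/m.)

E = V/d so dE/dt = (dV/dt)/d = 2.692×10^6 V/(m·s), and I_d = ε₀ A dE/dt = (8.85×10^-12)(5.02×10^-3)(2.692×10^6) = 1.20×10^-7 A.

1.20×10^-7 A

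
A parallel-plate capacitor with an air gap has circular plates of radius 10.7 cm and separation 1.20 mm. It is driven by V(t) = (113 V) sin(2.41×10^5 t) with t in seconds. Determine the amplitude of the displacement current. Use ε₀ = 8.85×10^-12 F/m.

The displacement current equals the conduction current C dV/dt, which peaks at C V₀ ω.
With C = ε₀A/d = (8.85×10^-12)(0.03597)/(1.20×10^-3) = 2.653×10^-10 F and ω = 2.41×10^5 rad/s, I_d,max = (2.653×10^-10)(113)(2.41×10^5) = 7.22×10^-3 A.

7.22×10^-3 A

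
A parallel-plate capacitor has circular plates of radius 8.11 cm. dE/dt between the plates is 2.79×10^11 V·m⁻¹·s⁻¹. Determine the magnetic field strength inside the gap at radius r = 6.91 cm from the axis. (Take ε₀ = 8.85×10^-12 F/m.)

1.07×10^-7 T

Through the whole plate area (πR² = 0.02066 m²), I_d = ε₀ πR² dE/dt = 0.05101 A.
For r < R the Ampère–Maxwell law gives B(2πr) = μ₀ I_d (r²/R²), so B = μ₀ I_d r/(2πR²) = (4π×10^-7)(0.05101)(0.0691)/(2π·0.0811²) = 1.07×10^-7 T.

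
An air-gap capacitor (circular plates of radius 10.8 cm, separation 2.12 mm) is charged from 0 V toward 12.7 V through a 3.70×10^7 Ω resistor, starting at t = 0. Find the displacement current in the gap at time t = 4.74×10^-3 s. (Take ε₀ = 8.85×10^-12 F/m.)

1.49×10^-7 A

C = ε₀A/d = (8.85×10^-12)(0.03664)/(2.12×10^-3) = 1.530×10^-10 F and τ = RC = 5.661×10^-3 s. I_d in the gap equals the RC charging current.
I_d(t) = (V₀/R) e^(−t/τ) = 3.432×10^-7 · e^(−0.8373) = 1.49×10^-7 A.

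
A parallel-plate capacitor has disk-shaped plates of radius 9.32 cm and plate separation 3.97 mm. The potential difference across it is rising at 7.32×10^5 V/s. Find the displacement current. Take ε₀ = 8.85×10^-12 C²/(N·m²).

4.45×10^-5 A

E = V/d so dE/dt = (dV/dt)/d = 1.844×10^8 V/(m·s), and I_d = ε₀ A dE/dt = (8.85×10^-12)(0.02729)(1.844×10^8) = 4.45×10^-5 A.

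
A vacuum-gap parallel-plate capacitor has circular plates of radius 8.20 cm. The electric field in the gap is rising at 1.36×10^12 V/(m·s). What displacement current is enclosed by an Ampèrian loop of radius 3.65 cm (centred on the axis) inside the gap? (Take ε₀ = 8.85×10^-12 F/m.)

0.0504 A

Total displacement current: I_d = ε₀(πR²)(dE/dt) = (8.85×10^-12)(0.02112)(1.36×10^12) = 0.2542 A.
Since J_d is uniform, the enclosed fraction is (r/R)² = 0.1981, giving I_d,enc = 0.0504 A.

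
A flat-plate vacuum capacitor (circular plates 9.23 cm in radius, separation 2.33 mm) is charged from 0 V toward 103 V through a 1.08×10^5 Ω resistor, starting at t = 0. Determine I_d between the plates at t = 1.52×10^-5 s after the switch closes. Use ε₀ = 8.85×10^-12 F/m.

With C = ε₀A/d = (8.85×10^-12)(0.02676)/(2.33×10^-3) = 1.016×10^-10 F, the time constant is τ = RC = 1.097×10^-5 s, so t/τ = 1.386 and e^(−t/τ) = 0.2501.
I_d = I_cond = (V₀/R) e^(−t/τ) = (9.537×10^-4)(0.2501) = 2.39×10^-4 A.

2.39×10^-4 A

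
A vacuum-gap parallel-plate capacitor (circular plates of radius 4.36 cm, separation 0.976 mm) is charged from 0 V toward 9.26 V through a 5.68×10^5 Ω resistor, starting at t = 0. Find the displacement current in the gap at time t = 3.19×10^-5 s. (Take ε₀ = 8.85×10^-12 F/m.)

C = ε₀A/d = (8.85×10^-12)(5.972×10^-3)/(9.76×10^-4) = 5.415×10^-11 F and τ = RC = 3.076×10^-5 s. I_d in the gap equals the RC charging current.
I_d(t) = (V₀/R) e^(−t/τ) = 1.630×10^-5 · e^(−1.037) = 5.78×10^-6 A.

5.78×10^-6 A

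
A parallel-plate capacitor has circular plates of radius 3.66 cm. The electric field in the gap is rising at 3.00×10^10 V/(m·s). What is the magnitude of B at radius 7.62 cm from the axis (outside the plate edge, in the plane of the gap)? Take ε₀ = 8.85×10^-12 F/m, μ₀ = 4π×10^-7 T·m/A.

Total displacement current: I_d = ε₀(πR²)(dE/dt) = (8.85×10^-12)(4.208×10^-3)(3.00×10^10) = 1.117×10^-3 A.
With r > R the enclosed displacement current is the full I_d; B = μ₀ I_d / (2πr) = 2.93×10^-9 T.

2.93×10^-9 T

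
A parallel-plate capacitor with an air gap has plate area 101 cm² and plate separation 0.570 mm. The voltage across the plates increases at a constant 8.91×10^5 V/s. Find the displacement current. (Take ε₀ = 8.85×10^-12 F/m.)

1.40×10^-4 A

The displacement current equals the charging current C dV/dt. With C = ε₀A/d = (8.85×10^-12)(0.0101)/(5.70×10^-4) = 1.568×10^-10 F, I_d = (1.568×10^-10)(8.91×10^5) = 1.40×10^-4 A.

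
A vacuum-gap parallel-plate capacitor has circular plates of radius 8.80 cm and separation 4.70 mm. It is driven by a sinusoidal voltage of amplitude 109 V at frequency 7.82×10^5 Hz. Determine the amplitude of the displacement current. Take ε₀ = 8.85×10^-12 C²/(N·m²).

0.0245 A

The displacement current equals the conduction current C dV/dt, which peaks at C V₀ ω.
With C = ε₀A/d = (8.85×10^-12)(0.02433)/(4.70×10^-3) = 4.581×10^-11 F and ω = 2πf = 4.913×10^6 rad/s, I_d,max = (4.581×10^-11)(109)(4.913×10^6) = 0.0245 A.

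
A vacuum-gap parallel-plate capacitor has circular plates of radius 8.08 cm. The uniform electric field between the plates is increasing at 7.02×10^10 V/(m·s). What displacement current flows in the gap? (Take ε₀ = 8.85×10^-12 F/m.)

0.0127 A

With a uniform field, Φ_E = EA, so I_d = ε₀ A dE/dt = 0.0127 A.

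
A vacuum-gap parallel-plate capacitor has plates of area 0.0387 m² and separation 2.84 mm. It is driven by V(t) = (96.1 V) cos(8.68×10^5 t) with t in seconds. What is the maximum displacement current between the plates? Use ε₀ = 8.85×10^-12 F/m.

(dE/dt)_max = V₀ω/d = 2.937×10^10 V/(m·s); ω = 8.68×10^5 rad/s.
I_d,max = ε₀ A (dE/dt)_max = (8.85×10^-12)(0.0387)(2.937×10^10) = 0.0101 A.

0.0101 A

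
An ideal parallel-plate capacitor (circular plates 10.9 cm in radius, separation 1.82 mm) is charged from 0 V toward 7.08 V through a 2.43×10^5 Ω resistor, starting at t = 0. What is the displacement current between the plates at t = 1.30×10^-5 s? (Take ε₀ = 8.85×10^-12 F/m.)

With C = ε₀A/d = (8.85×10^-12)(0.03733)/(1.82×10^-3) = 1.815×10^-10 F, the time constant is τ = RC = 4.410×10^-5 s, so t/τ = 0.2948 and e^(−t/τ) = 0.7447.
I_d = I_cond = (V₀/R) e^(−t/τ) = (2.914×10^-5)(0.7447) = 2.17×10^-5 A.

2.17×10^-5 A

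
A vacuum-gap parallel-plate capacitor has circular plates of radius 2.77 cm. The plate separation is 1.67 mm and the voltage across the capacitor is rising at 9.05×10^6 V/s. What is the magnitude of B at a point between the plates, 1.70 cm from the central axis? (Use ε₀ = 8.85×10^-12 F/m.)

5.12×10^-10 T

dE/dt = (dV/dt)/d = 5.419×10^9 V/(m·s); I_d = ε₀(πR²)(dE/dt) = (8.85×10^-12)(2.411×10^-3)(5.419×10^9) = 1.156×10^-4 A.
∮B·dl = μ₀ I_d,enc with I_d,enc = I_d r²/R² = 4.354×10^-5 A; so B = μ₀ I_d,enc/(2πr) = 5.12×10^-10 T.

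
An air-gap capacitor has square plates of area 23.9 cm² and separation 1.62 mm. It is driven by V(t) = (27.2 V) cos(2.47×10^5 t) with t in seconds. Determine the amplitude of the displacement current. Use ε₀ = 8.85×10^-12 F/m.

8.77×10^-5 A

(dE/dt)_max = V₀ω/d = 4.147×10^9 V/(m·s); ω = 2.47×10^5 rad/s.
I_d,max = ε₀ A (dE/dt)_max = (8.85×10^-12)(2.39×10^-3)(4.147×10^9) = 8.77×10^-5 A.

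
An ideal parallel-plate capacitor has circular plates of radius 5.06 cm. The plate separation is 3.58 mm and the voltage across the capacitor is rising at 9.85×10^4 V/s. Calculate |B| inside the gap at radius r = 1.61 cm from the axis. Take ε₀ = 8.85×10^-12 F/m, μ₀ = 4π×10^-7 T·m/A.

With E = V/d, dE/dt = 2.751×10^7 V/(m·s) and πR² = 8.044×10^-3 m², giving I_d = ε₀ πR² dE/dt = 1.958×10^-6 A.
∮B·dl = μ₀ I_d,enc with I_d,enc = I_d r²/R² = 1.982×10^-7 A; so B = μ₀ I_d,enc/(2πr) = 2.46×10^-12 T.

2.46×10^-12 T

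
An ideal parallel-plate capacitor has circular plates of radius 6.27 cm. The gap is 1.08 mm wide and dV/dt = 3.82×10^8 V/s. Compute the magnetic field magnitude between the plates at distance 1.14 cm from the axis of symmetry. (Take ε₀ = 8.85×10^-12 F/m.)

2.24×10^-8 T

I_d = C dV/dt with C = ε₀πR²/d = 1.012×10^-10 F, so I_d = (1.012×10^-10)(3.82×10^8) = 0.03866 A.
For r < R the Ampère–Maxwell law gives B(2πr) = μ₀ I_d (r²/R²), so B = μ₀ I_d r/(2πR²) = (4π×10^-7)(0.03866)(0.0114)/(2π·0.0627²) = 2.24×10^-8 T.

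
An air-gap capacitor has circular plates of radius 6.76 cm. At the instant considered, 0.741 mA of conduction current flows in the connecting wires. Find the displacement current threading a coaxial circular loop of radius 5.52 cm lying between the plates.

4.94×10^-4 A

Between the plates the displacement current equals the wire current: I_d = 0.741 mA = 7.41×10^-4 A.
Through an area πr² the displacement current is I_d·(πr²/πR²) = I_d (r/R)² = 4.94×10^-4 A.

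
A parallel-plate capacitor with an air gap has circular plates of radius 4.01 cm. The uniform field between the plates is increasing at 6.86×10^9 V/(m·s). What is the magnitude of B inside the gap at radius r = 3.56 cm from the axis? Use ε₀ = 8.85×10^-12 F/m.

1.36×10^-9 T

I_d = ε₀ dΦ_E/dt = ε₀ πR² (dE/dt) = (8.85×10^-12)(5.052×10^-3)(6.86×10^9) = 3.067×10^-4 A through the full plate area.
An Ampèrian loop of radius r encloses a fraction (r/R)² of I_d. Then B·2πr = μ₀ I_d (r/R)², giving B = μ₀ I_d r/(2πR²) = 1.36×10^-9 T.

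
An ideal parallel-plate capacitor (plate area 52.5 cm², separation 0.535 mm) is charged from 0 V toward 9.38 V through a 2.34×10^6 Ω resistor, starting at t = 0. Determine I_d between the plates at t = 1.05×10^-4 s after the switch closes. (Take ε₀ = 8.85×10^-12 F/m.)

C = ε₀A/d = (8.85×10^-12)(5.25×10^-3)/(5.35×10^-4) = 8.685×10^-11 F, so τ = RC = 2.032×10^-4 s.
The conduction current is I(t) = (V₀/R) e^(−t/τ), and the displacement current between the plates equals it.
t/τ = 0.5167; I_d = (9.38/2.34×10^6) · e^(−0.5167) = (4.009×10^-6)(0.5965) = 2.39×10^-6 A.

2.39×10^-6 A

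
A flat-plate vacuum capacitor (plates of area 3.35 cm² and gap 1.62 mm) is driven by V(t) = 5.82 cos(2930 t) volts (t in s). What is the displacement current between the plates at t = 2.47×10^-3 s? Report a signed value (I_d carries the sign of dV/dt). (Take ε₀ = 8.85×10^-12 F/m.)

dV/dt = (5.82)(2930)·−sin(7.2371) = -1.391×10^4 V/s.
I_d = C dV/dt with C = ε₀A/d = (8.85×10^-12)(3.35×10^-4)/(1.62×10^-3) = 1.830×10^-12 F, so I_d = (1.830×10^-12)(-1.391×10^4) = -2.55×10^-8 A.

-2.55×10^-8 A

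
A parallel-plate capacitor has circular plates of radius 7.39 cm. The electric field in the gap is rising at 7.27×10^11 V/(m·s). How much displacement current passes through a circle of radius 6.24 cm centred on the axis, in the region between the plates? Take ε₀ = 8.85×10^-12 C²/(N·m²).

0.0787 A

Through the whole plate area (πR² = 0.01716 m²), I_d = ε₀ πR² dE/dt = 0.1104 A.
Through an area πr² the displacement current is I_d·(πr²/πR²) = I_d (r/R)² = 0.0787 A.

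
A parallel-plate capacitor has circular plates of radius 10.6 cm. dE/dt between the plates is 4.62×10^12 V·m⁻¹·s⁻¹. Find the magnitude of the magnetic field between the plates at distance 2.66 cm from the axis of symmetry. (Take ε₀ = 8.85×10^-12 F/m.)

6.83×10^-7 T

I_d = ε₀ dΦ_E/dt = ε₀ πR² (dE/dt) = (8.85×10^-12)(0.03530)(4.62×10^12) = 1.443 A through the full plate area.
∮B·dl = μ₀ I_d,enc with I_d,enc = I_d r²/R² = 0.09087 A; so B = μ₀ I_d,enc/(2πr) = 6.83×10^-7 T.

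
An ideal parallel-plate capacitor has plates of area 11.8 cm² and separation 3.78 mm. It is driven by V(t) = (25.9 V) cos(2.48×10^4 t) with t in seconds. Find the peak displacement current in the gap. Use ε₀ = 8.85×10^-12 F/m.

C = ε₀A/d = (8.85×10^-12)(1.18×10^-3)/(3.78×10^-3) = 2.763×10^-12 F; ω = 2.48×10^4 rad/s.
I_d = C dV/dt, so |I_d|_max = C V₀ ω = (2.763×10^-12)(25.9)(2.48×10^4) = 1.77×10^-6 A.

1.77×10^-6 A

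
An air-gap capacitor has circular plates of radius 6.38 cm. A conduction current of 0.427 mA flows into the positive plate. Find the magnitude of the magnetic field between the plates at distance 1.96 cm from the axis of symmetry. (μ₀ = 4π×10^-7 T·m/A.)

4.11×10^-10 T

By continuity the displacement current in the gap matches the conduction current: I_d = 4.27×10^-4 A.
∮B·dl = μ₀ I_d,enc with I_d,enc = I_d r²/R² = 4.030×10^-5 A; so B = μ₀ I_d,enc/(2πr) = 4.11×10^-10 T.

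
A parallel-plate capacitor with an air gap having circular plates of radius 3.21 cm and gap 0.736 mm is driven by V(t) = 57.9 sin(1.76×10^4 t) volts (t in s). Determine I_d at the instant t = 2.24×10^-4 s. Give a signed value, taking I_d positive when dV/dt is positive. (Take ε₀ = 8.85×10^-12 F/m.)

-2.76×10^-5 A

dE/dt = (V₀ω/d)·cos(ωt) with ωt = 3.9424 rad: (57.9)(1.76×10^4)(-0.6961)/(7.36×10^-4) = -9.638×10^8 V/(m·s).
I_d = ε₀ A dE/dt = (8.85×10^-12)(3.237×10^-3)(-9.638×10^8) = -2.76×10^-5 A.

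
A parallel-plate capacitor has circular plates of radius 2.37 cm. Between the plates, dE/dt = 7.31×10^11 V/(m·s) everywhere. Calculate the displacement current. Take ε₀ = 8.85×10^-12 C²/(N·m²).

I_d = ε₀ A (dE/dt) = (8.85×10^-12)(1.765×10^-3 m²)(7.31×10^11) = 0.0114 A.

0.0114 A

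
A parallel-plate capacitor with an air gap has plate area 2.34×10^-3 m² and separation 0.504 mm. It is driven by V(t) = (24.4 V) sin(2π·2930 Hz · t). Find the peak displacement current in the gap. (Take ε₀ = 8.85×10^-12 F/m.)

1.85×10^-5 A

C = ε₀A/d = (8.85×10^-12)(2.34×10^-3)/(5.04×10^-4) = 4.109×10^-11 F; ω = 2πf = 1.841×10^4 rad/s.
I_d = C dV/dt, so |I_d|_max = C V₀ ω = (4.109×10^-11)(24.4)(1.841×10^4) = 1.85×10^-5 A.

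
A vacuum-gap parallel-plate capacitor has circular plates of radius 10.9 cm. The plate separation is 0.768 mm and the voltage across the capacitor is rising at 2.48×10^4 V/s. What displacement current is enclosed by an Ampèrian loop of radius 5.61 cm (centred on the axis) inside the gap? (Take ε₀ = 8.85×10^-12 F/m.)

2.83×10^-6 A

I_d = C dV/dt with C = ε₀πR²/d = 4.302×10^-10 F, so I_d = (4.302×10^-10)(2.48×10^4) = 1.067×10^-5 A.
The field is uniform, so I_d,enc = I_d (r/R)² = (1.067×10^-5)(5.61/10.9)² = 2.83×10^-6 A.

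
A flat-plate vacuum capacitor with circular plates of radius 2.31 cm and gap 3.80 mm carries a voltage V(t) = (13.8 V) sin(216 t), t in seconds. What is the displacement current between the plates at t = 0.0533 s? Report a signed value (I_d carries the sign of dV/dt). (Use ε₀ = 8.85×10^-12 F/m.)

5.75×10^-9 A

dV/dt = (13.8)(216)·cos(11.5128) = 1474 V/s.
I_d = C dV/dt with C = ε₀A/d = (8.85×10^-12)(1.676×10^-3)/(3.80×10^-3) = 3.903×10^-12 F, so I_d = (3.903×10^-12)(1474) = 5.75×10^-9 A.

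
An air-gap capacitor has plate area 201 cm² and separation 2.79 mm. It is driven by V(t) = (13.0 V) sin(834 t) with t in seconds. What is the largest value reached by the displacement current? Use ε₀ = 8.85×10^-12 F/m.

The displacement current equals the conduction current C dV/dt, which peaks at C V₀ ω.
With C = ε₀A/d = (8.85×10^-12)(0.0201)/(2.79×10^-3) = 6.376×10^-11 F and ω = 834 rad/s, I_d,max = (6.376×10^-11)(13.0)(834) = 6.91×10^-7 A.

6.91×10^-7 A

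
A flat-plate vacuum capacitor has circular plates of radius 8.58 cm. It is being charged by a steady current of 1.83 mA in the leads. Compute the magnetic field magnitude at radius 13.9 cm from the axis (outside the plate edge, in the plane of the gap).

2.63×10^-9 T

By continuity the displacement current in the gap matches the conduction current: I_d = 1.83×10^-3 A.
With r > R the enclosed displacement current is the full I_d; B = μ₀ I_d / (2πr) = 2.63×10^-9 T.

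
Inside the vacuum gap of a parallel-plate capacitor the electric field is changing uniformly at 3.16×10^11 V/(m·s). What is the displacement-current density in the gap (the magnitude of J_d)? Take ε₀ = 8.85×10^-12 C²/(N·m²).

J_d = ε₀ ∂E/∂t, so J_d = 2.80 A/m².

2.80 A/m²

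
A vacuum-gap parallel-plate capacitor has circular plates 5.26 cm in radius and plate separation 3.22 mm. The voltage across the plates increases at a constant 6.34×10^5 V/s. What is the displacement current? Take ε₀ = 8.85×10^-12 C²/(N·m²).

1.51×10^-5 A

The displacement current equals the charging current C dV/dt. With C = ε₀A/d = (8.85×10^-12)(8.692×10^-3)/(3.22×10^-3) = 2.389×10^-11 F, I_d = (2.389×10^-11)(6.34×10^5) = 1.51×10^-5 A.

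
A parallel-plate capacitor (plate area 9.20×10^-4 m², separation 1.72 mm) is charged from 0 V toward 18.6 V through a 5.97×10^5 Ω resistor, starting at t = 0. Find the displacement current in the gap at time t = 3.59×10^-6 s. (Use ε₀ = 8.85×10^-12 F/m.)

With C = ε₀A/d = (8.85×10^-12)(9.20×10^-4)/(1.72×10^-3) = 4.734×10^-12 F, the time constant is τ = RC = 2.826×10^-6 s, so t/τ = 1.270 and e^(−t/τ) = 0.2808.
I_d = I_cond = (V₀/R) e^(−t/τ) = (3.116×10^-5)(0.2808) = 8.75×10^-6 A.

8.75×10^-6 A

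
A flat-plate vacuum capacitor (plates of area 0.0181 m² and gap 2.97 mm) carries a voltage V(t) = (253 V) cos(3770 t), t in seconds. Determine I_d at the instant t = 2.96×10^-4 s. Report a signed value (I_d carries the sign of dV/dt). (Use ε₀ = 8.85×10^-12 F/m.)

-4.62×10^-5 A

C = ε₀A/d = (8.85×10^-12)(0.0181)/(2.97×10^-3) = 5.393×10^-11 F. dV/dt = V₀ω·−sin(ωt); at ωt = 1.11592 rad this factor is -0.8983.
I_d = C dV/dt = (5.393×10^-11)(253)(3770)(-0.8983) = -4.62×10^-5 A.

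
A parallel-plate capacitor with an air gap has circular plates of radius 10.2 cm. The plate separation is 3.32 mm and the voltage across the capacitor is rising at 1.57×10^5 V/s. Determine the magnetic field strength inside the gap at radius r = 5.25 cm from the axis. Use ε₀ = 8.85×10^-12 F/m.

With E = V/d, dE/dt = 4.729×10^7 V/(m·s) and πR² = 0.03269 m², giving I_d = ε₀ πR² dE/dt = 1.368×10^-5 A.
For r < R the Ampère–Maxwell law gives B(2πr) = μ₀ I_d (r²/R²), so B = μ₀ I_d r/(2πR²) = (4π×10^-7)(1.368×10^-5)(0.0525)/(2π·0.102²) = 1.38×10^-11 T.

1.38×10^-11 T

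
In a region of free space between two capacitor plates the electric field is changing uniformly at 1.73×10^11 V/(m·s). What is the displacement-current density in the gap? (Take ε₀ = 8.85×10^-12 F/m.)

J_d = ε₀ dE/dt = (8.85×10^-12)(1.73×10^11) = 1.53 A/m².

1.53 A/m²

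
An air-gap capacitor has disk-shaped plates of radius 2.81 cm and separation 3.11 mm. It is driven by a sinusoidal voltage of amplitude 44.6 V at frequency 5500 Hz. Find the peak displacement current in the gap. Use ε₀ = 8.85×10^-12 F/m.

1.09×10^-5 A

(dE/dt)_max = V₀ω/d = 4.956×10^8 V/(m·s); ω = 2πf = 3.456×10^4 rad/s.
I_d,max = ε₀ A (dE/dt)_max = (8.85×10^-12)(2.481×10^-3)(4.956×10^8) = 1.09×10^-5 A.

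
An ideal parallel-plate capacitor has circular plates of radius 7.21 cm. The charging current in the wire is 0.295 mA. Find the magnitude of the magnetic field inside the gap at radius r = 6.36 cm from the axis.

7.22×10^-10 T

No conduction current crosses the gap, so I_d there equals the 2.95×10^-4 A in the leads.
∮B·dl = μ₀ I_d,enc with I_d,enc = I_d r²/R² = 2.295×10^-4 A; so B = μ₀ I_d,enc/(2πr) = 7.22×10^-10 T.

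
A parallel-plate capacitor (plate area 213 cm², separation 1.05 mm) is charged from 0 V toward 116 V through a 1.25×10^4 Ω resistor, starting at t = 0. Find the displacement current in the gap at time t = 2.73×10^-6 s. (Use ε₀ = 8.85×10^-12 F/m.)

2.75×10^-3 A

With C = ε₀A/d = (8.85×10^-12)(0.0213)/(1.05×10^-3) = 1.795×10^-10 F, the time constant is τ = RC = 2.244×10^-6 s, so t/τ = 1.217 and e^(−t/τ) = 0.2961.
I_d = I_cond = (V₀/R) e^(−t/τ) = (9.280×10^-3)(0.2961) = 2.75×10^-3 A.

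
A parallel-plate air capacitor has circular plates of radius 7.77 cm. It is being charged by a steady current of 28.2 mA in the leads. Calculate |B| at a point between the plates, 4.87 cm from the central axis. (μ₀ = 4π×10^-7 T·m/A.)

4.55×10^-8 T

No conduction current crosses the gap, so I_d there equals the 0.0282 A in the leads.
∮B·dl = μ₀ I_d,enc with I_d,enc = I_d r²/R² = 0.01108 A; so B = μ₀ I_d,enc/(2πr) = 4.55×10^-8 T.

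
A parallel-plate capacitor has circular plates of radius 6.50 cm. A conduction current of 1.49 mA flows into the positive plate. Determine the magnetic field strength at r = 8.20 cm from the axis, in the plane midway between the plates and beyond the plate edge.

Between the plates the displacement current equals the wire current: I_d = 1.49 mA = 1.49×10^-3 A.
Outside the plates the loop encloses all of I_d, so B·2πr = μ₀ I_d and B = 3.63×10^-9 T.

3.63×10^-9 T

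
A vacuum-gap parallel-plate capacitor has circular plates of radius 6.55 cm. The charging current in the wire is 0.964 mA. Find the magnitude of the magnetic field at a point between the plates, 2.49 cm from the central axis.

1.12×10^-9 T

By continuity the displacement current in the gap matches the conduction current: I_d = 9.64×10^-4 A.
For r < R the Ampère–Maxwell law gives B(2πr) = μ₀ I_d (r²/R²), so B = μ₀ I_d r/(2πR²) = (4π×10^-7)(9.64×10^-4)(0.0249)/(2π·0.0655²) = 1.12×10^-9 T.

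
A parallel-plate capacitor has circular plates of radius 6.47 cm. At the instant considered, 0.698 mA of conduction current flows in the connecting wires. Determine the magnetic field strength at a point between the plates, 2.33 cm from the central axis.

No conduction current crosses the gap, so I_d there equals the 6.98×10^-4 A in the leads.
For r < R the Ampère–Maxwell law gives B(2πr) = μ₀ I_d (r²/R²), so B = μ₀ I_d r/(2πR²) = (4π×10^-7)(6.98×10^-4)(0.0233)/(2π·0.0647²) = 7.77×10^-10 T.

7.77×10^-10 T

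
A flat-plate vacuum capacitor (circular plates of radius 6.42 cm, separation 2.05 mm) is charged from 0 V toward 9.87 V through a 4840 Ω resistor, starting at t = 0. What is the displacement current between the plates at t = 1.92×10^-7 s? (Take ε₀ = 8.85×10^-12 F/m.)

C = ε₀A/d = (8.85×10^-12)(0.01295)/(2.05×10^-3) = 5.591×10^-11 F and τ = RC = 2.706×10^-7 s. I_d in the gap equals the RC charging current.
I_d(t) = (V₀/R) e^(−t/τ) = 2.039×10^-3 · e^(−0.7095) = 1.00×10^-3 A.

1.00×10^-3 A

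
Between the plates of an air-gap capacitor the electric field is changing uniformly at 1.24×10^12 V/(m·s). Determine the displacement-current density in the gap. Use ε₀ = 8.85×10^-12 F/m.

11.0 A/m²

The displacement-current density is ε₀ ∂E/∂t = (8.85×10^-12)(1.24×10^12) = 11.0 A/m².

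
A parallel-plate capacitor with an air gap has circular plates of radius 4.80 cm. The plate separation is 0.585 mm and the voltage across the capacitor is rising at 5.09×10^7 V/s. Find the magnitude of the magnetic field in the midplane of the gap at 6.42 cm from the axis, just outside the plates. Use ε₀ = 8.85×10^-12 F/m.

dE/dt = (dV/dt)/d = 8.701×10^10 V/(m·s); I_d = ε₀(πR²)(dE/dt) = (8.85×10^-12)(7.238×10^-3)(8.701×10^10) = 5.574×10^-3 A.
With r > R the enclosed displacement current is the full I_d; B = μ₀ I_d / (2πr) = 1.74×10^-8 T.

1.74×10^-8 T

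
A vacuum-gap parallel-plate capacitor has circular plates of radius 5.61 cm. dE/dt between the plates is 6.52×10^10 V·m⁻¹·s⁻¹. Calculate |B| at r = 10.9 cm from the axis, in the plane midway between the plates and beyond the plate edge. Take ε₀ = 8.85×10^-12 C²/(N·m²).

1.05×10^-8 T

I_d = ε₀ dΦ_E/dt = ε₀ πR² (dE/dt) = (8.85×10^-12)(9.887×10^-3)(6.52×10^10) = 5.705×10^-3 A through the full plate area.
Outside the plates the loop encloses all of I_d, so B·2πr = μ₀ I_d and B = 1.05×10^-8 T.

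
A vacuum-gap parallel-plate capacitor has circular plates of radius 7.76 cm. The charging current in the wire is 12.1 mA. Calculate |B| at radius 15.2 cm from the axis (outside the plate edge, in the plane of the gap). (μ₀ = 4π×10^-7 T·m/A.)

Between the plates the displacement current equals the wire current: I_d = 12.1 mA = 0.0121 A.
For r ≥ R the full I_d is enclosed: B = μ₀ I_d/(2πr) = (4π×10^-7)(0.0121)/(2π·0.152) = 1.59×10^-8 T.

1.59×10^-8 T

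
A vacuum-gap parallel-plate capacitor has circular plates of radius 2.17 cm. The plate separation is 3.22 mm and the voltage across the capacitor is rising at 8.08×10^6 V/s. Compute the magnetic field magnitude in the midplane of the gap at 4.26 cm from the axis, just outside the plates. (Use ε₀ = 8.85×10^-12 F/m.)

With E = V/d, dE/dt = 2.509×10^9 V/(m·s) and πR² = 1.479×10^-3 m², giving I_d = ε₀ πR² dE/dt = 3.284×10^-5 A.
With r > R the enclosed displacement current is the full I_d; B = μ₀ I_d / (2πr) = 1.54×10^-10 T.

1.54×10^-10 T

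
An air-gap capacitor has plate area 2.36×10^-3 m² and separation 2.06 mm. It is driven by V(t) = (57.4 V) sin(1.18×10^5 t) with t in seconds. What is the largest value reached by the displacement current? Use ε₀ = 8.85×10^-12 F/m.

6.87×10^-5 A

(dE/dt)_max = V₀ω/d = 3.288×10^9 V/(m·s); ω = 1.18×10^5 rad/s.
I_d,max = ε₀ A (dE/dt)_max = (8.85×10^-12)(2.36×10^-3)(3.288×10^9) = 6.87×10^-5 A.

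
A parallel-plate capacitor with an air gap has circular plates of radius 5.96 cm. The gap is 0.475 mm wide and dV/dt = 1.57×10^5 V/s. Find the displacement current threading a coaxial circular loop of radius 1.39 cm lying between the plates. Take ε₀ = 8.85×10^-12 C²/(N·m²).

I_d = C dV/dt with C = ε₀πR²/d = 2.079×10^-10 F, so I_d = (2.079×10^-10)(1.57×10^5) = 3.264×10^-5 A.
Through an area πr² the displacement current is I_d·(πr²/πR²) = I_d (r/R)² = 1.78×10^-6 A.

1.78×10^-6 A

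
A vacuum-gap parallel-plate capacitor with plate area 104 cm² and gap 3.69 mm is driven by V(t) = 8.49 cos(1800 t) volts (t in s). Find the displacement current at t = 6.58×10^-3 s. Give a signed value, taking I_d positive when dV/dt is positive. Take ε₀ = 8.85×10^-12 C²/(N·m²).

2.52×10^-7 A

dE/dt = (V₀ω/d)·−sin(ωt) with ωt = 11.844 rad: (8.49)(1800)(0.6612)/(3.69×10^-3) = 2.738×10^6 V/(m·s).
I_d = ε₀ A dE/dt = (8.85×10^-12)(0.0104)(2.738×10^6) = 2.52×10^-7 A.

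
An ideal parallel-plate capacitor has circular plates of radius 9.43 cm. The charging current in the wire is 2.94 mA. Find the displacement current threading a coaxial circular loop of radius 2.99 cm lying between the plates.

No conduction current crosses the gap, so I_d there equals the 2.94×10^-3 A in the leads.
The field is uniform, so I_d,enc = I_d (r/R)² = (2.94×10^-3)(2.99/9.43)² = 2.96×10^-4 A.

2.96×10^-4 A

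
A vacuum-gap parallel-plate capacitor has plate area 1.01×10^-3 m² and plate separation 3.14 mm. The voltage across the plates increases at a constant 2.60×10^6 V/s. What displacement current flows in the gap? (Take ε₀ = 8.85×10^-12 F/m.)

C = ε₀A/d = (8.85×10^-12)(1.01×10^-3)/(3.14×10^-3) = 2.847×10^-12 F.
I_d = C dV/dt = (2.847×10^-12)(2.60×10^6) = 7.40×10^-6 A.

7.40×10^-6 A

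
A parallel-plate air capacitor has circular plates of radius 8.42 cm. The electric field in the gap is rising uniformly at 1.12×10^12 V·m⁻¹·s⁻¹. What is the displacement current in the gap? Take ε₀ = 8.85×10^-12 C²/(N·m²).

0.221 A

The displacement current is ε₀ times dΦ_E/dt = ε₀ A dE/dt = (8.85×10^-12)(0.02227)(1.12×10^12) = 0.221 A.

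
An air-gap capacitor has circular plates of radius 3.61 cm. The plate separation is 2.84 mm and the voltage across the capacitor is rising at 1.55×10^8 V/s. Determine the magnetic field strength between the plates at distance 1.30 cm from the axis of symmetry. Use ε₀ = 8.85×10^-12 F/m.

I_d = C dV/dt with C = ε₀πR²/d = 1.276×10^-11 F, so I_d = (1.276×10^-11)(1.55×10^8) = 1.978×10^-3 A.
An Ampèrian loop of radius r encloses a fraction (r/R)² of I_d. Then B·2πr = μ₀ I_d (r/R)², giving B = μ₀ I_d r/(2πR²) = 3.95×10^-9 T.

3.95×10^-9 T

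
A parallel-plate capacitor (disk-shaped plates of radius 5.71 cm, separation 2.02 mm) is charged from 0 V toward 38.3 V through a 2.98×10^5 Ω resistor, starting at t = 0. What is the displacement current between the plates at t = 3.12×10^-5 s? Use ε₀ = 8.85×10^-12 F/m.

1.25×10^-5 A

C = ε₀A/d = (8.85×10^-12)(0.01024)/(2.02×10^-3) = 4.486×10^-11 F and τ = RC = 1.337×10^-5 s. I_d in the gap equals the RC charging current.
I_d(t) = (V₀/R) e^(−t/τ) = 1.285×10^-4 · e^(−2.334) = 1.25×10^-5 A.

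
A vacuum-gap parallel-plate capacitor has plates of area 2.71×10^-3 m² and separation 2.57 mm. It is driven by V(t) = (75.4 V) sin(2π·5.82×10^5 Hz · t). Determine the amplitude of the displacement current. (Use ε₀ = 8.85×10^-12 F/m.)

(dE/dt)_max = V₀ω/d = 1.073×10^11 V/(m·s); ω = 2πf = 3.657×10^6 rad/s.
I_d,max = ε₀ A (dE/dt)_max = (8.85×10^-12)(2.71×10^-3)(1.073×10^11) = 2.57×10^-3 A.

2.57×10^-3 A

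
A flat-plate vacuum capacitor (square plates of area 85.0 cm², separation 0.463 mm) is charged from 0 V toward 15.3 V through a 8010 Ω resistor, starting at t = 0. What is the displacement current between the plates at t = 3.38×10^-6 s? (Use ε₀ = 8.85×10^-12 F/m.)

With C = ε₀A/d = (8.85×10^-12)(8.50×10^-3)/(4.63×10^-4) = 1.625×10^-10 F, the time constant is τ = RC = 1.302×10^-6 s, so t/τ = 2.596 and e^(−t/τ) = 0.07457.
I_d = I_cond = (V₀/R) e^(−t/τ) = (1.910×10^-3)(0.07457) = 1.42×10^-4 A.

1.42×10^-4 A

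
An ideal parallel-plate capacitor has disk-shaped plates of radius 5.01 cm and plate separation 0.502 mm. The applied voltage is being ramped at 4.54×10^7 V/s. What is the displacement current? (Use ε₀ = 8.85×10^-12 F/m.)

The displacement current equals the charging current C dV/dt. With C = ε₀A/d = (8.85×10^-12)(7.885×10^-3)/(5.02×10^-4) = 1.390×10^-10 F, I_d = (1.390×10^-10)(4.54×10^7) = 6.31×10^-3 A.

6.31×10^-3 A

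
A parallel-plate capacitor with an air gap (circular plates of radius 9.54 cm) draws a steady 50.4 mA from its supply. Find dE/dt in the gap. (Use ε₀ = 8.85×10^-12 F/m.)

By continuity, I_d in the gap equals the 50.4 mA flowing in the wire.
Since I_d = ε₀ A dE/dt, dE/dt = I_d/(ε₀A) = (0.0504)/((8.85×10^-12)(0.02859)) = 1.99×10^11 V/(m·s).

1.99×10^11 V/(m·s)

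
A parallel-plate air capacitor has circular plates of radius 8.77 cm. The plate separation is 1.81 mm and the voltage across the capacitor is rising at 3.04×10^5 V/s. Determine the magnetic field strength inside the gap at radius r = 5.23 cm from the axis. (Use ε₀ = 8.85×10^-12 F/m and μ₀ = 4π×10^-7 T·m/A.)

I_d = C dV/dt with C = ε₀πR²/d = 1.181×10^-10 F, so I_d = (1.181×10^-10)(3.04×10^5) = 3.590×10^-5 A.
∮B·dl = μ₀ I_d,enc with I_d,enc = I_d r²/R² = 1.277×10^-5 A; so B = μ₀ I_d,enc/(2πr) = 4.88×10^-11 T.

4.88×10^-11 T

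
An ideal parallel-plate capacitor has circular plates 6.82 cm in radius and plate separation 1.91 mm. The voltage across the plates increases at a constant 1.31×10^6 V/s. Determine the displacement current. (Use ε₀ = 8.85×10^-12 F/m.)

The field between the plates is E = V/d, so dE/dt = (1.31×10^6)/(1.91×10^-3 m) = 6.859×10^8 V/(m·s).
I_d = ε₀ A (dE/dt) = (8.85×10^-12)(0.01461)(6.859×10^8) = 8.87×10^-5 A.

8.87×10^-5 A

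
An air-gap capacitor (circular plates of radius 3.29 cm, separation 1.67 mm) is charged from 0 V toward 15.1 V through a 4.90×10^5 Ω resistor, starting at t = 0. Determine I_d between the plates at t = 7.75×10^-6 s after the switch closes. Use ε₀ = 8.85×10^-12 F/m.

C = ε₀A/d = (8.85×10^-12)(3.400×10^-3)/(1.67×10^-3) = 1.802×10^-11 F, so τ = RC = 8.830×10^-6 s.
The conduction current is I(t) = (V₀/R) e^(−t/τ), and the displacement current between the plates equals it.
t/τ = 0.8777; I_d = (15.1/4.90×10^5) · e^(−0.8777) = (3.082×10^-5)(0.4157) = 1.28×10^-5 A.

1.28×10^-5 A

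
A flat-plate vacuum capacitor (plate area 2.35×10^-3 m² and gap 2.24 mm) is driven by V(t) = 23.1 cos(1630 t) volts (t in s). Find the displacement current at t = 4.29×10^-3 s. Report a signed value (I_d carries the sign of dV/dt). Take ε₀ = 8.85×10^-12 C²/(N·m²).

dV/dt = (23.1)(1630)·−sin(6.9927) = -2.453×10^4 V/s.
I_d = C dV/dt with C = ε₀A/d = (8.85×10^-12)(2.35×10^-3)/(2.24×10^-3) = 9.285×10^-12 F, so I_d = (9.285×10^-12)(-2.453×10^4) = -2.28×10^-7 A.

-2.28×10^-7 A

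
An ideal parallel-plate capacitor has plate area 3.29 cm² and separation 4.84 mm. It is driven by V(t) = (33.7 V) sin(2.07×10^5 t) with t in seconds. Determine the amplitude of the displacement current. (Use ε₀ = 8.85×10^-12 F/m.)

4.20×10^-6 A

(dE/dt)_max = V₀ω/d = 1.441×10^9 V/(m·s); ω = 2.07×10^5 rad/s.
I_d,max = ε₀ A (dE/dt)_max = (8.85×10^-12)(3.29×10^-4)(1.441×10^9) = 4.20×10^-6 A.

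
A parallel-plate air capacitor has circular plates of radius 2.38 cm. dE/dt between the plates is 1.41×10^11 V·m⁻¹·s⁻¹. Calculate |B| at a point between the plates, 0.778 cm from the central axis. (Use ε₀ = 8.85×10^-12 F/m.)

6.10×10^-9 T

I_d = ε₀ dΦ_E/dt = ε₀ πR² (dE/dt) = (8.85×10^-12)(1.780×10^-3)(1.41×10^11) = 2.221×10^-3 A through the full plate area.
∮B·dl = μ₀ I_d,enc with I_d,enc = I_d r²/R² = 2.373×10^-4 A; so B = μ₀ I_d,enc/(2πr) = 6.10×10^-9 T.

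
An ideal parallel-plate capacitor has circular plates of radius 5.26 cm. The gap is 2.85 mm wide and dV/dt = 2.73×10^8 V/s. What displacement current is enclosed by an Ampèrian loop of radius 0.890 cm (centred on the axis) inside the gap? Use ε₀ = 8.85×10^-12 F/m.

2.11×10^-4 A

dE/dt = (dV/dt)/d = 9.579×10^10 V/(m·s); I_d = ε₀(πR²)(dE/dt) = (8.85×10^-12)(8.692×10^-3)(9.579×10^10) = 7.369×10^-3 A.
Since J_d is uniform, the enclosed fraction is (r/R)² = 0.02863, giving I_d,enc = 2.11×10^-4 A.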